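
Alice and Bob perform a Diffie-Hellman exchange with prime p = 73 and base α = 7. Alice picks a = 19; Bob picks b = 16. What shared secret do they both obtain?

Alice sends A = α^a mod p = 7^19 mod 73.
7^1 ≡ 7 (mod 73)
7^2 = (7^1)^2 ≡ 7^2 = 49 ≡ 49 (mod 73)
7^4 = (7^2)^2 ≡ 49^2 = 2401 ≡ 65 (mod 73)
7^8 = (7^4)^2 ≡ 65^2 = 4225 ≡ 64 (mod 73)
7^16 = (7^8)^2 ≡ 64^2 = 4096 ≡ 8 (mod 73)
7^19 = 7^16 · 7^2 · 7^1 ≡ 8 · 49 · 7 ≡ 43 (mod 73).
So A = 43. Bob then computes K = A^b mod p = 43^16 mod 73.
43^1 ≡ 43 (mod 73)
43^2 = (43^1)^2 ≡ 43^2 = 1849 ≡ 24 (mod 73)
43^4 = (43^2)^2 ≡ 24^2 = 576 ≡ 65 (mod 73)
43^8 = (43^4)^2 ≡ 65^2 = 4225 ≡ 64 (mod 73)
43^16 = (43^8)^2 ≡ 64^2 = 4096 ≡ 8 (mod 73)

8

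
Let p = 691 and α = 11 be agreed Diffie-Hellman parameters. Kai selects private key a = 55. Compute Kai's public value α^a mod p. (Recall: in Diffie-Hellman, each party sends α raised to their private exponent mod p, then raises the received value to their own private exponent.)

194

Public value = 11^55 mod 691.
11^1 ≡ 11 (mod 691)
11^2 = (11^1)^2 ≡ 11^2 = 121 ≡ 121 (mod 691)
11^4 = (11^2)^2 ≡ 121^2 = 14641 ≡ 130 (mod 691)
11^8 = (11^4)^2 ≡ 130^2 = 16900 ≡ 316 (mod 691)
11^16 = (11^8)^2 ≡ 316^2 = 99856 ≡ 352 (mod 691)
11^32 = (11^16)^2 ≡ 352^2 = 123904 ≡ 215 (mod 691)
11^55 = 11^32 · 11^16 · 11^4 · 11^2 · 11^1 ≡ 215 · 352 · 130 · 121 · 11 ≡ 194 (mod 691).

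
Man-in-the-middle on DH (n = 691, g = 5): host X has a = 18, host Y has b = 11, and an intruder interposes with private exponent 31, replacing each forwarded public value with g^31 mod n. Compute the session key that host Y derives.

513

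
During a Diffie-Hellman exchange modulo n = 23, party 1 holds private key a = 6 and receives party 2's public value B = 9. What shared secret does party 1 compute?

3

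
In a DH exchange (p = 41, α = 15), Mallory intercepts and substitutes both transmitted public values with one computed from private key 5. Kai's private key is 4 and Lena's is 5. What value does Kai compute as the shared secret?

40

Kai receives Mallory's public value M = 15^5 mod 41 instead of the honest one.
15^1 ≡ 15 (mod 41)
15^2 = (15^1)^2 ≡ 15^2 = 225 ≡ 20 (mod 41)
15^4 = (15^2)^2 ≡ 20^2 = 400 ≡ 31 (mod 41)
15^5 = 15^4 · 15^1 ≡ 31 · 15 ≡ 14 (mod 41).
So M = 14. Kai computes K = M^4 mod 41.
14^1 ≡ 14 (mod 41)
14^2 = (14^1)^2 ≡ 14^2 = 196 ≡ 32 (mod 41)
14^4 = (14^2)^2 ≡ 32^2 = 1024 ≡ 40 (mod 41)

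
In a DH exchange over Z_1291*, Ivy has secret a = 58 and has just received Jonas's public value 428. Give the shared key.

482

Shared key K = 428^58 mod 1291.
428^1 ≡ 428 (mod 1291)
428^2 = (428^1)^2 ≡ 428^2 = 183184 ≡ 1153 (mod 1291)
428^4 = (428^2)^2 ≡ 1153^2 = 1329409 ≡ 970 (mod 1291)
428^8 = (428^4)^2 ≡ 970^2 = 940900 ≡ 1052 (mod 1291)
428^16 = (428^8)^2 ≡ 1052^2 = 1106704 ≡ 317 (mod 1291)
428^32 = (428^16)^2 ≡ 317^2 = 100489 ≡ 1082 (mod 1291)
428^58 = 428^32 · 428^16 · 428^8 · 428^2 ≡ 1082 · 317 · 1052 · 1153 ≡ 482 (mod 1291).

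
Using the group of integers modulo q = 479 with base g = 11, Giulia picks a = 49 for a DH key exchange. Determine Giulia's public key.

Public value = 11^49 mod 479.
11^1 ≡ 11 (mod 479)
11^2 = (11^1)^2 ≡ 11^2 = 121 ≡ 121 (mod 479)
11^4 = (11^2)^2 ≡ 121^2 = 14641 ≡ 271 (mod 479)
11^8 = (11^4)^2 ≡ 271^2 = 73441 ≡ 154 (mod 479)
11^16 = (11^8)^2 ≡ 154^2 = 23716 ≡ 245 (mod 479)
11^32 = (11^16)^2 ≡ 245^2 = 60025 ≡ 150 (mod 479)
11^49 = 11^32 · 11^16 · 11^1 ≡ 150 · 245 · 11 ≡ 453 (mod 479).

453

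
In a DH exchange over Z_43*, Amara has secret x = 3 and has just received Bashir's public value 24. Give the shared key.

Shared key K = 24^3 mod 43.
24^1 ≡ 24 (mod 43)
24^2 = (24^1)^2 ≡ 24^2 = 576 ≡ 17 (mod 43)
24^3 = 24^2 · 24^1 ≡ 17 · 24 ≡ 21 (mod 43).

21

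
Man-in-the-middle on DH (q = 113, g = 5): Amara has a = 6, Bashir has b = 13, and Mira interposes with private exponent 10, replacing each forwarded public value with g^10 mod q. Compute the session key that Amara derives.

Amara receives Mira's public value M = 5^10 mod 113 instead of the honest one.
5^1 ≡ 5 (mod 113)
5^2 = (5^1)^2 ≡ 5^2 = 25 ≡ 25 (mod 113)
5^4 = (5^2)^2 ≡ 25^2 = 625 ≡ 60 (mod 113)
5^8 = (5^4)^2 ≡ 60^2 = 3600 ≡ 97 (mod 113)
5^10 = 5^8 · 5^2 ≡ 97 · 25 ≡ 52 (mod 113).
So M = 52. Amara computes K = M^6 mod 113.
52^1 ≡ 52 (mod 113)
52^2 = (52^1)^2 ≡ 52^2 = 2704 ≡ 105 (mod 113)
52^4 = (52^2)^2 ≡ 105^2 = 11025 ≡ 64 (mod 113)
52^6 = 52^4 · 52^2 ≡ 64 · 105 ≡ 53 (mod 113).

53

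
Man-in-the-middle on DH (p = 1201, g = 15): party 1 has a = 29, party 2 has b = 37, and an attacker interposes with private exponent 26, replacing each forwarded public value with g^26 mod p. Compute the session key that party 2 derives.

Party 2 receives an attacker's public value M = 15^26 mod 1201 instead of the honest one.
15^1 ≡ 15 (mod 1201)
15^2 = (15^1)^2 ≡ 15^2 = 225 ≡ 225 (mod 1201)
15^4 = (15^2)^2 ≡ 225^2 = 50625 ≡ 183 (mod 1201)
15^8 = (15^4)^2 ≡ 183^2 = 33489 ≡ 1062 (mod 1201)
15^16 = (15^8)^2 ≡ 1062^2 = 1127844 ≡ 105 (mod 1201)
15^26 = 15^16 · 15^8 · 15^2 ≡ 105 · 1062 · 225 ≡ 860 (mod 1201).
So M = 860. Party 2 computes K = M^37 mod 1201.
860^1 ≡ 860 (mod 1201)
860^2 = (860^1)^2 ≡ 860^2 = 739600 ≡ 985 (mod 1201)
860^4 = (860^2)^2 ≡ 985^2 = 970225 ≡ 1018 (mod 1201)
860^8 = (860^4)^2 ≡ 1018^2 = 1036324 ≡ 1062 (mod 1201)
860^16 = (860^8)^2 ≡ 1062^2 = 1127844 ≡ 105 (mod 1201)
860^32 = (860^16)^2 ≡ 105^2 = 11025 ≡ 216 (mod 1201)
860^37 = 860^32 · 860^4 · 860^1 ≡ 216 · 1018 · 860 ≡ 225 (mod 1201).

225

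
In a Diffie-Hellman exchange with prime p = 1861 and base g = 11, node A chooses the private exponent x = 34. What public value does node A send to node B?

Public value = 11^34 mod 1861.
11^1 ≡ 11 (mod 1861)
11^2 = (11^1)^2 ≡ 11^2 = 121 ≡ 121 (mod 1861)
11^4 = (11^2)^2 ≡ 121^2 = 14641 ≡ 1614 (mod 1861)
11^8 = (11^4)^2 ≡ 1614^2 = 2604996 ≡ 1457 (mod 1861)
11^16 = (11^8)^2 ≡ 1457^2 = 2122849 ≡ 1309 (mod 1861)
11^32 = (11^16)^2 ≡ 1309^2 = 1713481 ≡ 1361 (mod 1861)
11^34 = 11^32 · 11^2 ≡ 1361 · 121 ≡ 913 (mod 1861).

913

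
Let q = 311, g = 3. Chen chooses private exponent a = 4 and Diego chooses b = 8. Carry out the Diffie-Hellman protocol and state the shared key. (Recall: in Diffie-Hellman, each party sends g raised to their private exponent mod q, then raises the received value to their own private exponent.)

156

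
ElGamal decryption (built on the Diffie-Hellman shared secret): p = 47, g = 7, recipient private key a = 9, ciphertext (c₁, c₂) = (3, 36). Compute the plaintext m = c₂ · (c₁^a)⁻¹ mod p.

Shared mask s = c₁^a mod p = 3^9 mod 47.
3^1 ≡ 3 (mod 47)
3^2 = (3^1)^2 ≡ 3^2 = 9 ≡ 9 (mod 47)
3^4 = (3^2)^2 ≡ 9^2 = 81 ≡ 34 (mod 47)
3^8 = (3^4)^2 ≡ 34^2 = 1156 ≡ 28 (mod 47)
3^9 = 3^8 · 3^1 ≡ 28 · 3 ≡ 37 (mod 47).
So s = 37; s⁻¹ ≡ 14 (mod 47).
m = c₂ · s⁻¹ mod 47 = 36 · 14 mod 47 = 34.

34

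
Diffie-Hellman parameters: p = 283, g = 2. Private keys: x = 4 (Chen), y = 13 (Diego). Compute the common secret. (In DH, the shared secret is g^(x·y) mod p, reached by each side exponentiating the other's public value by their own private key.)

Diego sends B = g^y mod p = 2^13 mod 283.
2^1 ≡ 2 (mod 283)
2^2 = (2^1)^2 ≡ 2^2 = 4 ≡ 4 (mod 283)
2^4 = (2^2)^2 ≡ 4^2 = 16 ≡ 16 (mod 283)
2^8 = (2^4)^2 ≡ 16^2 = 256 ≡ 256 (mod 283)
2^13 = 2^8 · 2^4 · 2^1 ≡ 256 · 16 · 2 ≡ 268 (mod 283).
So B = 268. Chen then computes K = B^x mod p = 268^4 mod 283.
268^1 ≡ 268 (mod 283)
268^2 = (268^1)^2 ≡ 268^2 = 71824 ≡ 225 (mod 283)
268^4 = (268^2)^2 ≡ 225^2 = 50625 ≡ 251 (mod 283)

251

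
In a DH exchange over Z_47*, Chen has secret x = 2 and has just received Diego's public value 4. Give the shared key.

16

Shared key K = 4^2 mod 47.
4^1 ≡ 4 (mod 47)
4^2 = (4^1)^2 ≡ 4^2 = 16 ≡ 16 (mod 47)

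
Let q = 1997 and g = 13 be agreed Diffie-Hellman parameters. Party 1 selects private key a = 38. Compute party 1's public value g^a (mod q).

1593

Public value = 13^38 (mod 1997).
13^1 ≡ 13 (mod 1997)
13^2 = (13^1)^2 ≡ 13^2 = 169 ≡ 169 (mod 1997)
13^4 = (13^2)^2 ≡ 169^2 = 28561 ≡ 603 (mod 1997)
13^8 = (13^4)^2 ≡ 603^2 = 363609 ≡ 155 (mod 1997)
13^16 = (13^8)^2 ≡ 155^2 = 24025 ≡ 61 (mod 1997)
13^32 = (13^16)^2 ≡ 61^2 = 3721 ≡ 1724 (mod 1997)
13^38 = 13^32 · 13^4 · 13^2 ≡ 1724 · 603 · 169 ≡ 1593 (mod 1997).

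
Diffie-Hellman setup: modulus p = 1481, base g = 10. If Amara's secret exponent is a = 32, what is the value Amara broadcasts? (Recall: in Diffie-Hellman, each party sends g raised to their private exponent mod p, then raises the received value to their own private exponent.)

Public value = 10^32 mod 1481.
10^1 ≡ 10 (mod 1481)
10^2 = (10^1)^2 ≡ 10^2 = 100 ≡ 100 (mod 1481)
10^4 = (10^2)^2 ≡ 100^2 = 10000 ≡ 1114 (mod 1481)
10^8 = (10^4)^2 ≡ 1114^2 = 1240996 ≡ 1399 (mod 1481)
10^16 = (10^8)^2 ≡ 1399^2 = 1957201 ≡ 800 (mod 1481)
10^32 = (10^16)^2 ≡ 800^2 = 640000 ≡ 208 (mod 1481)

208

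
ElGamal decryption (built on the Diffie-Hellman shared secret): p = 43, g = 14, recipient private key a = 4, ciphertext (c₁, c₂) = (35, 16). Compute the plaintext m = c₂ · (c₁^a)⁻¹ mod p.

21

Shared mask s = c₁^a mod p = 35^4 mod 43.
35^1 ≡ 35 (mod 43)
35^2 = (35^1)^2 ≡ 35^2 = 1225 ≡ 21 (mod 43)
35^4 = (35^2)^2 ≡ 21^2 = 441 ≡ 11 (mod 43)
So s = 11; s⁻¹ ≡ 4 (mod 43).
m = c₂ · s⁻¹ mod 43 = 16 · 4 mod 43 = 21.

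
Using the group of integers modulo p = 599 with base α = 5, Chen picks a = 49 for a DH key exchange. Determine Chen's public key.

200

Public value = 5^49 (mod 599).
5^1 ≡ 5 (mod 599)
5^2 = (5^1)^2 ≡ 5^2 = 25 ≡ 25 (mod 599)
5^4 = (5^2)^2 ≡ 25^2 = 625 ≡ 26 (mod 599)
5^8 = (5^4)^2 ≡ 26^2 = 676 ≡ 77 (mod 599)
5^16 = (5^8)^2 ≡ 77^2 = 5929 ≡ 538 (mod 599)
5^32 = (5^16)^2 ≡ 538^2 = 289444 ≡ 127 (mod 599)
5^49 = 5^32 · 5^16 · 5^1 ≡ 127 · 538 · 5 ≡ 200 (mod 599).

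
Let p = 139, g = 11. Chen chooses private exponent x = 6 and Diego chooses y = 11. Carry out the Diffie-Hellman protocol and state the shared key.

Diego sends B = g^y mod p = 11^11 mod 139.
11^1 ≡ 11 (mod 139)
11^2 = (11^1)^2 ≡ 11^2 = 121 ≡ 121 (mod 139)
11^4 = (11^2)^2 ≡ 121^2 = 14641 ≡ 46 (mod 139)
11^8 = (11^4)^2 ≡ 46^2 = 2116 ≡ 31 (mod 139)
11^11 = 11^8 · 11^2 · 11^1 ≡ 31 · 121 · 11 ≡ 117 (mod 139).
So B = 117. Chen then computes K = B^x mod p = 117^6 mod 139.
117^1 ≡ 117 (mod 139)
117^2 = (117^1)^2 ≡ 117^2 = 13689 ≡ 67 (mod 139)
117^4 = (117^2)^2 ≡ 67^2 = 4489 ≡ 41 (mod 139)
117^6 = 117^4 · 117^2 ≡ 41 · 67 ≡ 106 (mod 139).

106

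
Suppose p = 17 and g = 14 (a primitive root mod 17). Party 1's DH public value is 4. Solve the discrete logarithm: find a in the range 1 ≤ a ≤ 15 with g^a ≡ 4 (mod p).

Try successive powers of 14 modulo 17:
14^1 ≡ 14
14^2 ≡ 9
14^3 ≡ 7
14^4 ≡ 13
14^5 ≡ 12
14^6 ≡ 15
14^7 ≡ 6
14^8 ≡ 16
14^9 ≡ 3
14^10 ≡ 8
14^11 ≡ 10
14^12 ≡ 4
Found: a = 12.

12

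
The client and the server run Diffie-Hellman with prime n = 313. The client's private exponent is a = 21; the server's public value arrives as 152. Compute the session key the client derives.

Shared key K = 152^21 mod 313.
152^1 ≡ 152 (mod 313)
152^2 = (152^1)^2 ≡ 152^2 = 23104 ≡ 255 (mod 313)
152^4 = (152^2)^2 ≡ 255^2 = 65025 ≡ 234 (mod 313)
152^8 = (152^4)^2 ≡ 234^2 = 54756 ≡ 294 (mod 313)
152^16 = (152^8)^2 ≡ 294^2 = 86436 ≡ 48 (mod 313)
152^21 = 152^16 · 152^4 · 152^1 ≡ 48 · 234 · 152 ≡ 162 (mod 313).

162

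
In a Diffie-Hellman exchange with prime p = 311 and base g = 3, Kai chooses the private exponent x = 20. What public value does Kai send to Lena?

126

Public value = 3^{20} \pmod{311}.
3^1 ≡ 3 (mod 311)
3^2 = (3^1)^2 ≡ 3^2 = 9 ≡ 9 (mod 311)
3^4 = (3^2)^2 ≡ 9^2 = 81 ≡ 81 (mod 311)
3^8 = (3^4)^2 ≡ 81^2 = 6561 ≡ 30 (mod 311)
3^16 = (3^8)^2 ≡ 30^2 = 900 ≡ 278 (mod 311)
3^20 = 3^16 · 3^4 ≡ 278 · 81 ≡ 126 (mod 311).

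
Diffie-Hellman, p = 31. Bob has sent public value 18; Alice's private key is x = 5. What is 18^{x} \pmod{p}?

Shared key K = 18^5 mod 31.
18^1 ≡ 18 (mod 31)
18^2 = (18^1)^2 ≡ 18^2 = 324 ≡ 14 (mod 31)
18^4 = (18^2)^2 ≡ 14^2 = 196 ≡ 10 (mod 31)
18^5 = 18^4 · 18^1 ≡ 10 · 18 ≡ 25 (mod 31).

25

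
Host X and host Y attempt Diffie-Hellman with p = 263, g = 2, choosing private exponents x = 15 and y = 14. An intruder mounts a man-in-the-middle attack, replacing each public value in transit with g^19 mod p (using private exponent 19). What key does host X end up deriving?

223

Host X receives an intruder's public value M = 2^19 mod 263 instead of the honest one.
2^1 ≡ 2 (mod 263)
2^2 = (2^1)^2 ≡ 2^2 = 4 ≡ 4 (mod 263)
2^4 = (2^2)^2 ≡ 4^2 = 16 ≡ 16 (mod 263)
2^8 = (2^4)^2 ≡ 16^2 = 256 ≡ 256 (mod 263)
2^16 = (2^8)^2 ≡ 256^2 = 65536 ≡ 49 (mod 263)
2^19 = 2^16 · 2^2 · 2^1 ≡ 49 · 4 · 2 ≡ 129 (mod 263).
So M = 129. Host X computes K = M^15 mod 263.
129^1 ≡ 129 (mod 263)
129^2 = (129^1)^2 ≡ 129^2 = 16641 ≡ 72 (mod 263)
129^4 = (129^2)^2 ≡ 72^2 = 5184 ≡ 187 (mod 263)
129^8 = (129^4)^2 ≡ 187^2 = 34969 ≡ 253 (mod 263)
129^15 = 129^8 · 129^4 · 129^2 · 129^1 ≡ 253 · 187 · 72 · 129 ≡ 223 (mod 263).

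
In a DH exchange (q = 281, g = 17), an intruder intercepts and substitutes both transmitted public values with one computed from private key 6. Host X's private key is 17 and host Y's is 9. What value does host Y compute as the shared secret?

81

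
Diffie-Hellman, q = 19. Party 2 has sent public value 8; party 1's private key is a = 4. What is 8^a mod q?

11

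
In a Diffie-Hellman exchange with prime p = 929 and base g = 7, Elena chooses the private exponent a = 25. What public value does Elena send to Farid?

485

Public value = 7^25 (mod 929).
7^1 ≡ 7 (mod 929)
7^2 = (7^1)^2 ≡ 7^2 = 49 ≡ 49 (mod 929)
7^4 = (7^2)^2 ≡ 49^2 = 2401 ≡ 543 (mod 929)
7^8 = (7^4)^2 ≡ 543^2 = 294849 ≡ 356 (mod 929)
7^16 = (7^8)^2 ≡ 356^2 = 126736 ≡ 392 (mod 929)
7^25 = 7^16 · 7^8 · 7^1 ≡ 392 · 356 · 7 ≡ 485 (mod 929).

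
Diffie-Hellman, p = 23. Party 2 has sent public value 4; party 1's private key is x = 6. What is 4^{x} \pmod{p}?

Shared key K = 4^6 mod 23.
4^1 ≡ 4 (mod 23)
4^2 = (4^1)^2 ≡ 4^2 = 16 ≡ 16 (mod 23)
4^4 = (4^2)^2 ≡ 16^2 = 256 ≡ 3 (mod 23)
4^6 = 4^4 · 4^2 ≡ 3 · 16 ≡ 2 (mod 23).

2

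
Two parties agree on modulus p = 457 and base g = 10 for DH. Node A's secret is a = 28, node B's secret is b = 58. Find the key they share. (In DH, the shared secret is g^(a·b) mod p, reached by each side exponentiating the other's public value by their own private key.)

393

Node B sends B = g^b mod p = 10^58 mod 457.
10^1 ≡ 10 (mod 457)
10^2 = (10^1)^2 ≡ 10^2 = 100 ≡ 100 (mod 457)
10^4 = (10^2)^2 ≡ 100^2 = 10000 ≡ 403 (mod 457)
10^8 = (10^4)^2 ≡ 403^2 = 162409 ≡ 174 (mod 457)
10^16 = (10^8)^2 ≡ 174^2 = 30276 ≡ 114 (mod 457)
10^32 = (10^16)^2 ≡ 114^2 = 12996 ≡ 200 (mod 457)
10^58 = 10^32 · 10^16 · 10^8 · 10^2 ≡ 200 · 114 · 174 · 100 ≡ 128 (mod 457).
So B = 128. Node A then computes K = B^a mod p = 128^28 mod 457.
128^1 ≡ 128 (mod 457)
128^2 = (128^1)^2 ≡ 128^2 = 16384 ≡ 389 (mod 457)
128^4 = (128^2)^2 ≡ 389^2 = 151321 ≡ 54 (mod 457)
128^8 = (128^4)^2 ≡ 54^2 = 2916 ≡ 174 (mod 457)
128^16 = (128^8)^2 ≡ 174^2 = 30276 ≡ 114 (mod 457)
128^28 = 128^16 · 128^8 · 128^4 ≡ 114 · 174 · 54 ≡ 393 (mod 457).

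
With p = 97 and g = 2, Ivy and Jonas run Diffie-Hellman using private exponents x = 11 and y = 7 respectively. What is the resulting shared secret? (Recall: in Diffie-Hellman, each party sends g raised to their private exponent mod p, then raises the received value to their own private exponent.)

Ivy sends A = g^x mod p = 2^11 mod 97.
2^1 ≡ 2 (mod 97)
2^2 = (2^1)^2 ≡ 2^2 = 4 ≡ 4 (mod 97)
2^4 = (2^2)^2 ≡ 4^2 = 16 ≡ 16 (mod 97)
2^8 = (2^4)^2 ≡ 16^2 = 256 ≡ 62 (mod 97)
2^11 = 2^8 · 2^2 · 2^1 ≡ 62 · 4 · 2 ≡ 11 (mod 97).
So A = 11. Jonas then computes K = A^y mod p = 11^7 mod 97.
11^1 ≡ 11 (mod 97)
11^2 = (11^1)^2 ≡ 11^2 = 121 ≡ 24 (mod 97)
11^4 = (11^2)^2 ≡ 24^2 = 576 ≡ 91 (mod 97)
11^7 = 11^4 · 11^2 · 11^1 ≡ 91 · 24 · 11 ≡ 65 (mod 97).

65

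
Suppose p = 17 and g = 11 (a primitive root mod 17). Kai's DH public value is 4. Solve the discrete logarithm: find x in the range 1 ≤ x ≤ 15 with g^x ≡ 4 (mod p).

4

Try successive powers of 11 modulo 17:
11^1 ≡ 11
11^2 ≡ 2
11^3 ≡ 5
11^4 ≡ 4
Found: x = 4.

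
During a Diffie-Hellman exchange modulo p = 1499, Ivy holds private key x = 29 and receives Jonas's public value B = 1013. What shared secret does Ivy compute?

Shared key K = 1013^29 mod 1499.
1013^1 ≡ 1013 (mod 1499)
1013^2 = (1013^1)^2 ≡ 1013^2 = 1026169 ≡ 853 (mod 1499)
1013^4 = (1013^2)^2 ≡ 853^2 = 727609 ≡ 594 (mod 1499)
1013^8 = (1013^4)^2 ≡ 594^2 = 352836 ≡ 571 (mod 1499)
1013^16 = (1013^8)^2 ≡ 571^2 = 326041 ≡ 758 (mod 1499)
1013^29 = 1013^16 · 1013^8 · 1013^4 · 1013^1 ≡ 758 · 571 · 594 · 1013 ≡ 997 (mod 1499).

997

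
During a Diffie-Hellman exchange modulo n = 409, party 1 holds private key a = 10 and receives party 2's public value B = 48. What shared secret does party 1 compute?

Shared key K = 48^10 mod 409.
48^1 ≡ 48 (mod 409)
48^2 = (48^1)^2 ≡ 48^2 = 2304 ≡ 259 (mod 409)
48^4 = (48^2)^2 ≡ 259^2 = 67081 ≡ 5 (mod 409)
48^8 = (48^4)^2 ≡ 5^2 = 25 ≡ 25 (mod 409)
48^10 = 48^8 · 48^2 ≡ 25 · 259 ≡ 340 (mod 409).

340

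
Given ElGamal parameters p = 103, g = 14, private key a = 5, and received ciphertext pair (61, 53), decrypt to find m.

86

Shared mask s = c₁^a mod p = 61^5 mod 103.
61^1 ≡ 61 (mod 103)
61^2 = (61^1)^2 ≡ 61^2 = 3721 ≡ 13 (mod 103)
61^4 = (61^2)^2 ≡ 13^2 = 169 ≡ 66 (mod 103)
61^5 = 61^4 · 61^1 ≡ 66 · 61 ≡ 9 (mod 103).
So s = 9; s⁻¹ ≡ 23 (mod 103).
m = c₂ · s⁻¹ mod 103 = 53 · 23 mod 103 = 86.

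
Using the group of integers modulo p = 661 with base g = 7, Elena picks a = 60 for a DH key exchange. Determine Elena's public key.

147

Public value = 7^60 mod 661.
7^1 ≡ 7 (mod 661)
7^2 = (7^1)^2 ≡ 7^2 = 49 ≡ 49 (mod 661)
7^4 = (7^2)^2 ≡ 49^2 = 2401 ≡ 418 (mod 661)
7^8 = (7^4)^2 ≡ 418^2 = 174724 ≡ 220 (mod 661)
7^16 = (7^8)^2 ≡ 220^2 = 48400 ≡ 147 (mod 661)
7^32 = (7^16)^2 ≡ 147^2 = 21609 ≡ 457 (mod 661)
7^60 = 7^32 · 7^16 · 7^8 · 7^4 ≡ 457 · 147 · 220 · 418 ≡ 147 (mod 661).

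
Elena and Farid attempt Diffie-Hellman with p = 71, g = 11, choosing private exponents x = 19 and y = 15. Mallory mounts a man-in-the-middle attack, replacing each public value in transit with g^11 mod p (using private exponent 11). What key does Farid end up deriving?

Farid receives Mallory's public value M = 11^11 mod 71 instead of the honest one.
11^1 ≡ 11 (mod 71)
11^2 = (11^1)^2 ≡ 11^2 = 121 ≡ 50 (mod 71)
11^4 = (11^2)^2 ≡ 50^2 = 2500 ≡ 15 (mod 71)
11^8 = (11^4)^2 ≡ 15^2 = 225 ≡ 12 (mod 71)
11^11 = 11^8 · 11^2 · 11^1 ≡ 12 · 50 · 11 ≡ 68 (mod 71).
So M = 68. Farid computes K = M^15 mod 71.
68^1 ≡ 68 (mod 71)
68^2 = (68^1)^2 ≡ 68^2 = 4624 ≡ 9 (mod 71)
68^4 = (68^2)^2 ≡ 9^2 = 81 ≡ 10 (mod 71)
68^8 = (68^4)^2 ≡ 10^2 = 100 ≡ 29 (mod 71)
68^15 = 68^8 · 68^4 · 68^2 · 68^1 ≡ 29 · 10 · 9 · 68 ≡ 51 (mod 71).

51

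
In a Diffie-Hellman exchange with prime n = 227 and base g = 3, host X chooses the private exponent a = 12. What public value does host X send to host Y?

34

Public value = 3^12 mod 227.
3^1 ≡ 3 (mod 227)
3^2 = (3^1)^2 ≡ 3^2 = 9 ≡ 9 (mod 227)
3^4 = (3^2)^2 ≡ 9^2 = 81 ≡ 81 (mod 227)
3^8 = (3^4)^2 ≡ 81^2 = 6561 ≡ 205 (mod 227)
3^12 = 3^8 · 3^4 ≡ 205 · 81 ≡ 34 (mod 227).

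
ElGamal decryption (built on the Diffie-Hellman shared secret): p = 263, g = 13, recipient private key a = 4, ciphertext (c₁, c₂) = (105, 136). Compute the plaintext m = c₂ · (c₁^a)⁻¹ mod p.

Shared mask s = c₁^a mod p = 105^4 mod 263.
105^1 ≡ 105 (mod 263)
105^2 = (105^1)^2 ≡ 105^2 = 11025 ≡ 242 (mod 263)
105^4 = (105^2)^2 ≡ 242^2 = 58564 ≡ 178 (mod 263)
So s = 178; s⁻¹ ≡ 99 (mod 263).
m = c₂ · s⁻¹ mod 263 = 136 · 99 mod 263 = 51.

51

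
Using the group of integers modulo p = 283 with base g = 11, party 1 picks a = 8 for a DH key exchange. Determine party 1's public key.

248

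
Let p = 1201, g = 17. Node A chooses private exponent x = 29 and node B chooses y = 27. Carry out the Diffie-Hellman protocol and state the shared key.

505

Node A sends A = g^x mod p = 17^29 mod 1201.
17^1 ≡ 17 (mod 1201)
17^2 = (17^1)^2 ≡ 17^2 = 289 ≡ 289 (mod 1201)
17^4 = (17^2)^2 ≡ 289^2 = 83521 ≡ 652 (mod 1201)
17^8 = (17^4)^2 ≡ 652^2 = 425104 ≡ 1151 (mod 1201)
17^16 = (17^8)^2 ≡ 1151^2 = 1324801 ≡ 98 (mod 1201)
17^29 = 17^16 · 17^8 · 17^4 · 17^1 ≡ 98 · 1151 · 652 · 17 ≡ 22 (mod 1201).
So A = 22. Node B then computes K = A^y mod p = 22^27 mod 1201.
22^1 ≡ 22 (mod 1201)
22^2 = (22^1)^2 ≡ 22^2 = 484 ≡ 484 (mod 1201)
22^4 = (22^2)^2 ≡ 484^2 = 234256 ≡ 61 (mod 1201)
22^8 = (22^4)^2 ≡ 61^2 = 3721 ≡ 118 (mod 1201)
22^16 = (22^8)^2 ≡ 118^2 = 13924 ≡ 713 (mod 1201)
22^27 = 22^16 · 22^8 · 22^2 · 22^1 ≡ 713 · 118 · 484 · 22 ≡ 505 (mod 1201).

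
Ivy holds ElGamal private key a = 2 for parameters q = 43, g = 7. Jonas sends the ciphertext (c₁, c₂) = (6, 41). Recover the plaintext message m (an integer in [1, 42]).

Shared mask s = c₁^a mod q = 6^2 mod 43.
6^1 ≡ 6 (mod 43)
6^2 = (6^1)^2 ≡ 6^2 = 36 ≡ 36 (mod 43)
So s = 36; s⁻¹ ≡ 6 (mod 43).
m = c₂ · s⁻¹ mod 43 = 41 · 6 mod 43 = 31.

31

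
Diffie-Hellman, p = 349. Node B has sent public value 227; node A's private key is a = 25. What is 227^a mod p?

Shared key K = 227^25 mod 349.
227^1 ≡ 227 (mod 349)
227^2 = (227^1)^2 ≡ 227^2 = 51529 ≡ 226 (mod 349)
227^4 = (227^2)^2 ≡ 226^2 = 51076 ≡ 122 (mod 349)
227^8 = (227^4)^2 ≡ 122^2 = 14884 ≡ 226 (mod 349)
227^16 = (227^8)^2 ≡ 226^2 = 51076 ≡ 122 (mod 349)
227^25 = 227^16 · 227^8 · 227^1 ≡ 122 · 226 · 227 ≡ 227 (mod 349).

227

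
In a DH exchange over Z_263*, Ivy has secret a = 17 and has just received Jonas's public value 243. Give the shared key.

210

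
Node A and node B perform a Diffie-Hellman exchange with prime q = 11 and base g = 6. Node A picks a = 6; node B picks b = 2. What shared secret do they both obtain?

Node B sends B = g^b mod q = 6^2 mod 11.
6^1 ≡ 6 (mod 11)
6^2 = (6^1)^2 ≡ 6^2 = 36 ≡ 3 (mod 11)
So B = 3. Node A then computes K = B^a mod q = 3^6 mod 11.
3^1 ≡ 3 (mod 11)
3^2 = (3^1)^2 ≡ 3^2 = 9 ≡ 9 (mod 11)
3^4 = (3^2)^2 ≡ 9^2 = 81 ≡ 4 (mod 11)
3^6 = 3^4 · 3^2 ≡ 4 · 9 ≡ 3 (mod 11).

3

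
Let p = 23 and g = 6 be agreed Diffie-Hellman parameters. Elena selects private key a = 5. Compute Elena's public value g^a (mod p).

Public value = 6^5 (mod 23).
6^1 ≡ 6 (mod 23)
6^2 = (6^1)^2 ≡ 6^2 = 36 ≡ 13 (mod 23)
6^4 = (6^2)^2 ≡ 13^2 = 169 ≡ 8 (mod 23)
6^5 = 6^4 · 6^1 ≡ 8 · 6 ≡ 2 (mod 23).

2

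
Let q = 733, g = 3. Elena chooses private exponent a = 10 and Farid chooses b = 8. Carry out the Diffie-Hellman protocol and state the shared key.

Farid sends B = g^b mod q = 3^8 mod 733.
3^1 ≡ 3 (mod 733)
3^2 = (3^1)^2 ≡ 3^2 = 9 ≡ 9 (mod 733)
3^4 = (3^2)^2 ≡ 9^2 = 81 ≡ 81 (mod 733)
3^8 = (3^4)^2 ≡ 81^2 = 6561 ≡ 697 (mod 733)
So B = 697. Elena then computes K = B^a mod q = 697^10 mod 733.
697^1 ≡ 697 (mod 733)
697^2 = (697^1)^2 ≡ 697^2 = 485809 ≡ 563 (mod 733)
697^4 = (697^2)^2 ≡ 563^2 = 316969 ≡ 313 (mod 733)
697^8 = (697^4)^2 ≡ 313^2 = 97969 ≡ 480 (mod 733)
697^10 = 697^8 · 697^2 ≡ 480 · 563 ≡ 496 (mod 733).

496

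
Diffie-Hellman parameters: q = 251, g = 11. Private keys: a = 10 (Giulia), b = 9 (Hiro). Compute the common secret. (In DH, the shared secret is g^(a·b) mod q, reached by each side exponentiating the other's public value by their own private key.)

241

Giulia sends A = g^a mod q = 11^10 mod 251.
11^1 ≡ 11 (mod 251)
11^2 = (11^1)^2 ≡ 11^2 = 121 ≡ 121 (mod 251)
11^4 = (11^2)^2 ≡ 121^2 = 14641 ≡ 83 (mod 251)
11^8 = (11^4)^2 ≡ 83^2 = 6889 ≡ 112 (mod 251)
11^10 = 11^8 · 11^2 ≡ 112 · 121 ≡ 249 (mod 251).
So A = 249. Hiro then computes K = A^b mod q = 249^9 mod 251.
249^1 ≡ 249 (mod 251)
249^2 = (249^1)^2 ≡ 249^2 = 62001 ≡ 4 (mod 251)
249^4 = (249^2)^2 ≡ 4^2 = 16 ≡ 16 (mod 251)
249^8 = (249^4)^2 ≡ 16^2 = 256 ≡ 5 (mod 251)
249^9 = 249^8 · 249^1 ≡ 5 · 249 ≡ 241 (mod 251).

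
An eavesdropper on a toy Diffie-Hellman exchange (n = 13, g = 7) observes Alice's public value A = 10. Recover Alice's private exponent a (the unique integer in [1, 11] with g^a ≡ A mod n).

2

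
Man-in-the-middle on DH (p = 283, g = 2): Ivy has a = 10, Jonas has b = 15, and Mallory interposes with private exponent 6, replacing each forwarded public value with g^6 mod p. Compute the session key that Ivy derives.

15

Ivy receives Mallory's public value M = 2^6 mod 283 instead of the honest one.
2^1 ≡ 2 (mod 283)
2^2 = (2^1)^2 ≡ 2^2 = 4 ≡ 4 (mod 283)
2^4 = (2^2)^2 ≡ 4^2 = 16 ≡ 16 (mod 283)
2^6 = 2^4 · 2^2 ≡ 16 · 4 ≡ 64 (mod 283).
So M = 64. Ivy computes K = M^10 mod 283.
64^1 ≡ 64 (mod 283)
64^2 = (64^1)^2 ≡ 64^2 = 4096 ≡ 134 (mod 283)
64^4 = (64^2)^2 ≡ 134^2 = 17956 ≡ 127 (mod 283)
64^8 = (64^4)^2 ≡ 127^2 = 16129 ≡ 281 (mod 283)
64^10 = 64^8 · 64^2 ≡ 281 · 134 ≡ 15 (mod 283).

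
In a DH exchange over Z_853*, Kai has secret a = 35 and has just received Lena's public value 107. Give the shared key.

Shared key K = 107^35 mod 853.
107^1 ≡ 107 (mod 853)
107^2 = (107^1)^2 ≡ 107^2 = 11449 ≡ 360 (mod 853)
107^4 = (107^2)^2 ≡ 360^2 = 129600 ≡ 797 (mod 853)
107^8 = (107^4)^2 ≡ 797^2 = 635209 ≡ 577 (mod 853)
107^16 = (107^8)^2 ≡ 577^2 = 332929 ≡ 259 (mod 853)
107^32 = (107^16)^2 ≡ 259^2 = 67081 ≡ 547 (mod 853)
107^35 = 107^32 · 107^2 · 107^1 ≡ 547 · 360 · 107 ≡ 487 (mod 853).

487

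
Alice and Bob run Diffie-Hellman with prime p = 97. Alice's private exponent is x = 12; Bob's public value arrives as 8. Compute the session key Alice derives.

Shared key K = 8^12 mod 97.
8^1 ≡ 8 (mod 97)
8^2 = (8^1)^2 ≡ 8^2 = 64 ≡ 64 (mod 97)
8^4 = (8^2)^2 ≡ 64^2 = 4096 ≡ 22 (mod 97)
8^8 = (8^4)^2 ≡ 22^2 = 484 ≡ 96 (mod 97)
8^12 = 8^8 · 8^4 ≡ 96 · 22 ≡ 75 (mod 97).

75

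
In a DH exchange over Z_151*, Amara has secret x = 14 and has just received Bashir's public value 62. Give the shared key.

Shared key K = 62^14 mod 151.
62^1 ≡ 62 (mod 151)
62^2 = (62^1)^2 ≡ 62^2 = 3844 ≡ 69 (mod 151)
62^4 = (62^2)^2 ≡ 69^2 = 4761 ≡ 80 (mod 151)
62^8 = (62^4)^2 ≡ 80^2 = 6400 ≡ 58 (mod 151)
62^14 = 62^8 · 62^4 · 62^2 ≡ 58 · 80 · 69 ≡ 40 (mod 151).

40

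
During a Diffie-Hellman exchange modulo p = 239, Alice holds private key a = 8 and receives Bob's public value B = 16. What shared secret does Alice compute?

Shared key K = 16^8 mod 239.
16^1 ≡ 16 (mod 239)
16^2 = (16^1)^2 ≡ 16^2 = 256 ≡ 17 (mod 239)
16^4 = (16^2)^2 ≡ 17^2 = 289 ≡ 50 (mod 239)
16^8 = (16^4)^2 ≡ 50^2 = 2500 ≡ 110 (mod 239)

110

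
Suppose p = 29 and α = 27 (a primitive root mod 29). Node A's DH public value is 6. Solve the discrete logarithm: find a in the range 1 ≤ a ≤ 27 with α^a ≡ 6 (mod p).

Try successive powers of 27 modulo 29:
27^1 ≡ 27
27^2 ≡ 4
27^3 ≡ 21
27^4 ≡ 16
27^5 ≡ 26
27^6 ≡ 6
Found: a = 6.

6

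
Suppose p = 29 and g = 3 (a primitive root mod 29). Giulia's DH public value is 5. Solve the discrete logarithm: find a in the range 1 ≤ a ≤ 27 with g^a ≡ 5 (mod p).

Try successive powers of 3 modulo 29:
3^1 ≡ 3
3^2 ≡ 9
3^3 ≡ 27
3^4 ≡ 23
3^5 ≡ 11
3^6 ≡ 4
3^7 ≡ 12
3^8 ≡ 7
3^9 ≡ 21
3^10 ≡ 5
Found: a = 10.

10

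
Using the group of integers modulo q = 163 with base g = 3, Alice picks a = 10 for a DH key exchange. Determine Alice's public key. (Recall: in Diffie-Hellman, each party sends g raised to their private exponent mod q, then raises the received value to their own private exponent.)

43

Public value = 3^10 mod 163.
3^1 ≡ 3 (mod 163)
3^2 = (3^1)^2 ≡ 3^2 = 9 ≡ 9 (mod 163)
3^4 = (3^2)^2 ≡ 9^2 = 81 ≡ 81 (mod 163)
3^8 = (3^4)^2 ≡ 81^2 = 6561 ≡ 41 (mod 163)
3^10 = 3^8 · 3^2 ≡ 41 · 9 ≡ 43 (mod 163).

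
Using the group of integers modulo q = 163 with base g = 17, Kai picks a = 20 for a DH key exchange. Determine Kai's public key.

64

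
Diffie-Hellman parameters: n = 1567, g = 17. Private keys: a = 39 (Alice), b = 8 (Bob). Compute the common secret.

Bob sends B = g^b mod n = 17^8 mod 1567.
17^1 ≡ 17 (mod 1567)
17^2 = (17^1)^2 ≡ 17^2 = 289 ≡ 289 (mod 1567)
17^4 = (17^2)^2 ≡ 289^2 = 83521 ≡ 470 (mod 1567)
17^8 = (17^4)^2 ≡ 470^2 = 220900 ≡ 1520 (mod 1567)
So B = 1520. Alice then computes K = B^a mod n = 1520^39 mod 1567.
1520^1 ≡ 1520 (mod 1567)
1520^2 = (1520^1)^2 ≡ 1520^2 = 2310400 ≡ 642 (mod 1567)
1520^4 = (1520^2)^2 ≡ 642^2 = 412164 ≡ 43 (mod 1567)
1520^8 = (1520^4)^2 ≡ 43^2 = 1849 ≡ 282 (mod 1567)
1520^16 = (1520^8)^2 ≡ 282^2 = 79524 ≡ 1174 (mod 1567)
1520^32 = (1520^16)^2 ≡ 1174^2 = 1378276 ≡ 883 (mod 1567)
1520^39 = 1520^32 · 1520^4 · 1520^2 · 1520^1 ≡ 883 · 43 · 642 · 1520 ≡ 970 (mod 1567).

970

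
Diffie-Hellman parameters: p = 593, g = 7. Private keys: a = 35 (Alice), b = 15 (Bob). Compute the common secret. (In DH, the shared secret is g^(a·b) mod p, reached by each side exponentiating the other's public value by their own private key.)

344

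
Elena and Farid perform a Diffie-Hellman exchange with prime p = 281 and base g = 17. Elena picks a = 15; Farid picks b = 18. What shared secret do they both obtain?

116

Farid sends B = g^b mod p = 17^18 mod 281.
17^1 ≡ 17 (mod 281)
17^2 = (17^1)^2 ≡ 17^2 = 289 ≡ 8 (mod 281)
17^4 = (17^2)^2 ≡ 8^2 = 64 ≡ 64 (mod 281)
17^8 = (17^4)^2 ≡ 64^2 = 4096 ≡ 162 (mod 281)
17^16 = (17^8)^2 ≡ 162^2 = 26244 ≡ 111 (mod 281)
17^18 = 17^16 · 17^2 ≡ 111 · 8 ≡ 45 (mod 281).
So B = 45. Elena then computes K = B^a mod p = 45^15 mod 281.
45^1 ≡ 45 (mod 281)
45^2 = (45^1)^2 ≡ 45^2 = 2025 ≡ 58 (mod 281)
45^4 = (45^2)^2 ≡ 58^2 = 3364 ≡ 273 (mod 281)
45^8 = (45^4)^2 ≡ 273^2 = 74529 ≡ 64 (mod 281)
45^15 = 45^8 · 45^4 · 45^2 · 45^1 ≡ 64 · 273 · 58 · 45 ≡ 116 (mod 281).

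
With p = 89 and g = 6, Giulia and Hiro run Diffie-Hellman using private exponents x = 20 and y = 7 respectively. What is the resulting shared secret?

81

Hiro sends B = g^y mod p = 6^7 mod 89.
6^1 ≡ 6 (mod 89)
6^2 = (6^1)^2 ≡ 6^2 = 36 ≡ 36 (mod 89)
6^4 = (6^2)^2 ≡ 36^2 = 1296 ≡ 50 (mod 89)
6^7 = 6^4 · 6^2 · 6^1 ≡ 50 · 36 · 6 ≡ 31 (mod 89).
So B = 31. Giulia then computes K = B^x mod p = 31^20 mod 89.
31^1 ≡ 31 (mod 89)
31^2 = (31^1)^2 ≡ 31^2 = 961 ≡ 71 (mod 89)
31^4 = (31^2)^2 ≡ 71^2 = 5041 ≡ 57 (mod 89)
31^8 = (31^4)^2 ≡ 57^2 = 3249 ≡ 45 (mod 89)
31^16 = (31^8)^2 ≡ 45^2 = 2025 ≡ 67 (mod 89)
31^20 = 31^16 · 31^4 ≡ 67 · 57 ≡ 81 (mod 89).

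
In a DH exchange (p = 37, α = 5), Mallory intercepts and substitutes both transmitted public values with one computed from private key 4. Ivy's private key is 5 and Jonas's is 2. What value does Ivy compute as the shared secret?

12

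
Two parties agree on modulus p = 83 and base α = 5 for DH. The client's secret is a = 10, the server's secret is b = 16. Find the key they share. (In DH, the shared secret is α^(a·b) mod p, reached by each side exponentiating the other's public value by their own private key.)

The client sends A = α^a mod p = 5^10 mod 83.
5^1 ≡ 5 (mod 83)
5^2 = (5^1)^2 ≡ 5^2 = 25 ≡ 25 (mod 83)
5^4 = (5^2)^2 ≡ 25^2 = 625 ≡ 44 (mod 83)
5^8 = (5^4)^2 ≡ 44^2 = 1936 ≡ 27 (mod 83)
5^10 = 5^8 · 5^2 ≡ 27 · 25 ≡ 11 (mod 83).
So A = 11. The server then computes K = A^b mod p = 11^16 mod 83.
11^1 ≡ 11 (mod 83)
11^2 = (11^1)^2 ≡ 11^2 = 121 ≡ 38 (mod 83)
11^4 = (11^2)^2 ≡ 38^2 = 1444 ≡ 33 (mod 83)
11^8 = (11^4)^2 ≡ 33^2 = 1089 ≡ 10 (mod 83)
11^16 = (11^8)^2 ≡ 10^2 = 100 ≡ 17 (mod 83)

17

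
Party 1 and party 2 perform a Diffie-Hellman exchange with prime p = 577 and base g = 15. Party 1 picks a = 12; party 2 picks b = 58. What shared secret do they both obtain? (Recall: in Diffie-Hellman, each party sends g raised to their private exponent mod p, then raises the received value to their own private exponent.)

Party 1 sends A = g^a mod p = 15^12 mod 577.
15^1 ≡ 15 (mod 577)
15^2 = (15^1)^2 ≡ 15^2 = 225 ≡ 225 (mod 577)
15^4 = (15^2)^2 ≡ 225^2 = 50625 ≡ 426 (mod 577)
15^8 = (15^4)^2 ≡ 426^2 = 181476 ≡ 298 (mod 577)
15^12 = 15^8 · 15^4 ≡ 298 · 426 ≡ 8 (mod 577).
So A = 8. Party 2 then computes K = A^b mod p = 8^58 mod 577.
8^1 ≡ 8 (mod 577)
8^2 = (8^1)^2 ≡ 8^2 = 64 ≡ 64 (mod 577)
8^4 = (8^2)^2 ≡ 64^2 = 4096 ≡ 57 (mod 577)
8^8 = (8^4)^2 ≡ 57^2 = 3249 ≡ 364 (mod 577)
8^16 = (8^8)^2 ≡ 364^2 = 132496 ≡ 363 (mod 577)
8^32 = (8^16)^2 ≡ 363^2 = 131769 ≡ 213 (mod 577)
8^58 = 8^32 · 8^16 · 8^8 · 8^2 ≡ 213 · 363 · 364 · 64 ≡ 216 (mod 577).

216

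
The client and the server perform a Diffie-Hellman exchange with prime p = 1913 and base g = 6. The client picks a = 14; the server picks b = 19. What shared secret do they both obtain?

The client sends A = g^a mod p = 6^14 mod 1913.
6^1 ≡ 6 (mod 1913)
6^2 = (6^1)^2 ≡ 6^2 = 36 ≡ 36 (mod 1913)
6^4 = (6^2)^2 ≡ 36^2 = 1296 ≡ 1296 (mod 1913)
6^8 = (6^4)^2 ≡ 1296^2 = 1679616 ≡ 2 (mod 1913)
6^14 = 6^8 · 6^4 · 6^2 ≡ 2 · 1296 · 36 ≡ 1488 (mod 1913).
So A = 1488. The server then computes K = A^b mod p = 1488^19 mod 1913.
1488^1 ≡ 1488 (mod 1913)
1488^2 = (1488^1)^2 ≡ 1488^2 = 2214144 ≡ 803 (mod 1913)
1488^4 = (1488^2)^2 ≡ 803^2 = 644809 ≡ 128 (mod 1913)
1488^8 = (1488^4)^2 ≡ 128^2 = 16384 ≡ 1080 (mod 1913)
1488^16 = (1488^8)^2 ≡ 1080^2 = 1166400 ≡ 1383 (mod 1913)
1488^19 = 1488^16 · 1488^2 · 1488^1 ≡ 1383 · 803 · 1488 ≡ 1600 (mod 1913).

1600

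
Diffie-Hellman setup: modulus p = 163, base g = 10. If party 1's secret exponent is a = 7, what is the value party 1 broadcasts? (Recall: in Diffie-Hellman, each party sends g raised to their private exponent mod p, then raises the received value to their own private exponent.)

Public value = 10^7 mod 163.
10^1 ≡ 10 (mod 163)
10^2 = (10^1)^2 ≡ 10^2 = 100 ≡ 100 (mod 163)
10^4 = (10^2)^2 ≡ 100^2 = 10000 ≡ 57 (mod 163)
10^7 = 10^4 · 10^2 · 10^1 ≡ 57 · 100 · 10 ≡ 113 (mod 163).

113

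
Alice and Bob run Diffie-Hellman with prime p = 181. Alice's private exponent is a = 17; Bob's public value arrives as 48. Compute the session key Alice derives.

Shared key K = 48^17 mod 181.
48^1 ≡ 48 (mod 181)
48^2 = (48^1)^2 ≡ 48^2 = 2304 ≡ 132 (mod 181)
48^4 = (48^2)^2 ≡ 132^2 = 17424 ≡ 48 (mod 181)
48^8 = (48^4)^2 ≡ 48^2 = 2304 ≡ 132 (mod 181)
48^16 = (48^8)^2 ≡ 132^2 = 17424 ≡ 48 (mod 181)
48^17 = 48^16 · 48^1 ≡ 48 · 48 ≡ 132 (mod 181).

132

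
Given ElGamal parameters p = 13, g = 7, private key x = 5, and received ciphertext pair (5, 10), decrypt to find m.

2

Shared mask s = c₁^x mod p = 5^5 mod 13.
5^1 ≡ 5 (mod 13)
5^2 = (5^1)^2 ≡ 5^2 = 25 ≡ 12 (mod 13)
5^4 = (5^2)^2 ≡ 12^2 = 144 ≡ 1 (mod 13)
5^5 = 5^4 · 5^1 ≡ 1 · 5 ≡ 5 (mod 13).
So s = 5; s⁻¹ ≡ 8 (mod 13).
m = c₂ · s⁻¹ mod 13 = 10 · 8 mod 13 = 2.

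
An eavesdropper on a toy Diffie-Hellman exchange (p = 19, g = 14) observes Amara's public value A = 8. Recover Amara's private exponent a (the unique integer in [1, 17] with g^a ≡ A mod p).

3

Try successive powers of 14 modulo 19:
14^1 ≡ 14
14^2 ≡ 6
14^3 ≡ 8
Found: a = 3.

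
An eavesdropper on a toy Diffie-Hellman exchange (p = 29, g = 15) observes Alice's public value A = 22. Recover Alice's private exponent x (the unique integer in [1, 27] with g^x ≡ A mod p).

2

Try successive powers of 15 modulo 29:
15^1 ≡ 15
15^2 ≡ 22
Found: x = 2.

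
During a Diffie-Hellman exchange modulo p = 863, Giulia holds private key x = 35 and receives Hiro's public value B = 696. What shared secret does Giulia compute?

93

Shared key K = 696^35 mod 863.
696^1 ≡ 696 (mod 863)
696^2 = (696^1)^2 ≡ 696^2 = 484416 ≡ 273 (mod 863)
696^4 = (696^2)^2 ≡ 273^2 = 74529 ≡ 311 (mod 863)
696^8 = (696^4)^2 ≡ 311^2 = 96721 ≡ 65 (mod 863)
696^16 = (696^8)^2 ≡ 65^2 = 4225 ≡ 773 (mod 863)
696^32 = (696^16)^2 ≡ 773^2 = 597529 ≡ 333 (mod 863)
696^35 = 696^32 · 696^2 · 696^1 ≡ 333 · 273 · 696 ≡ 93 (mod 863).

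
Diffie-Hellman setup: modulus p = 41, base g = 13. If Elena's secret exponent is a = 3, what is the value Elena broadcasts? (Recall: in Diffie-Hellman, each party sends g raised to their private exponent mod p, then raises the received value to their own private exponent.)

24

Public value = 13^3 mod 41.
13^1 ≡ 13 (mod 41)
13^2 = (13^1)^2 ≡ 13^2 = 169 ≡ 5 (mod 41)
13^3 = 13^2 · 13^1 ≡ 5 · 13 ≡ 24 (mod 41).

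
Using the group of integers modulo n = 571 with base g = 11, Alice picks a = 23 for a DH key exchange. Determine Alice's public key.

Public value = 11^23 (mod 571).
11^1 ≡ 11 (mod 571)
11^2 = (11^1)^2 ≡ 11^2 = 121 ≡ 121 (mod 571)
11^4 = (11^2)^2 ≡ 121^2 = 14641 ≡ 366 (mod 571)
11^8 = (11^4)^2 ≡ 366^2 = 133956 ≡ 342 (mod 571)
11^16 = (11^8)^2 ≡ 342^2 = 116964 ≡ 480 (mod 571)
11^23 = 11^16 · 11^4 · 11^2 · 11^1 ≡ 480 · 366 · 121 · 11 ≡ 441 (mod 571).

441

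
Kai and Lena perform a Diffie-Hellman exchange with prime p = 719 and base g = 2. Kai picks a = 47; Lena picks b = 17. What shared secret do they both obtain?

250

Lena sends B = g^b mod p = 2^17 mod 719.
2^1 ≡ 2 (mod 719)
2^2 = (2^1)^2 ≡ 2^2 = 4 ≡ 4 (mod 719)
2^4 = (2^2)^2 ≡ 4^2 = 16 ≡ 16 (mod 719)
2^8 = (2^4)^2 ≡ 16^2 = 256 ≡ 256 (mod 719)
2^16 = (2^8)^2 ≡ 256^2 = 65536 ≡ 107 (mod 719)
2^17 = 2^16 · 2^1 ≡ 107 · 2 ≡ 214 (mod 719).
So B = 214. Kai then computes K = B^a mod p = 214^47 mod 719.
214^1 ≡ 214 (mod 719)
214^2 = (214^1)^2 ≡ 214^2 = 45796 ≡ 499 (mod 719)
214^4 = (214^2)^2 ≡ 499^2 = 249001 ≡ 227 (mod 719)
214^8 = (214^4)^2 ≡ 227^2 = 51529 ≡ 480 (mod 719)
214^16 = (214^8)^2 ≡ 480^2 = 230400 ≡ 320 (mod 719)
214^32 = (214^16)^2 ≡ 320^2 = 102400 ≡ 302 (mod 719)
214^47 = 214^32 · 214^8 · 214^4 · 214^2 · 214^1 ≡ 302 · 480 · 227 · 499 · 214 ≡ 250 (mod 719).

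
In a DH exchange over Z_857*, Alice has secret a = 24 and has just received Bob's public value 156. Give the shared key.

77

Shared key K = 156^24 mod 857.
156^1 ≡ 156 (mod 857)
156^2 = (156^1)^2 ≡ 156^2 = 24336 ≡ 340 (mod 857)
156^4 = (156^2)^2 ≡ 340^2 = 115600 ≡ 762 (mod 857)
156^8 = (156^4)^2 ≡ 762^2 = 580644 ≡ 455 (mod 857)
156^16 = (156^8)^2 ≡ 455^2 = 207025 ≡ 488 (mod 857)
156^24 = 156^16 · 156^8 ≡ 488 · 455 ≡ 77 (mod 857).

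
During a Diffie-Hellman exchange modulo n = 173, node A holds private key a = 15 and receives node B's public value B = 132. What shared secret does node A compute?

Shared key K = 132^15 mod 173.
132^1 ≡ 132 (mod 173)
132^2 = (132^1)^2 ≡ 132^2 = 17424 ≡ 124 (mod 173)
132^4 = (132^2)^2 ≡ 124^2 = 15376 ≡ 152 (mod 173)
132^8 = (132^4)^2 ≡ 152^2 = 23104 ≡ 95 (mod 173)
132^15 = 132^8 · 132^4 · 132^2 · 132^1 ≡ 95 · 152 · 124 · 132 ≡ 109 (mod 173).

109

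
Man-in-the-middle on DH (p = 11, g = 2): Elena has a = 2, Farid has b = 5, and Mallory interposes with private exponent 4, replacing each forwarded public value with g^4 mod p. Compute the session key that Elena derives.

3

Elena receives Mallory's public value M = 2^4 mod 11 instead of the honest one.
2^1 ≡ 2 (mod 11)
2^2 = (2^1)^2 ≡ 2^2 = 4 ≡ 4 (mod 11)
2^4 = (2^2)^2 ≡ 4^2 = 16 ≡ 5 (mod 11)
So M = 5. Elena computes K = M^2 mod 11.
5^1 ≡ 5 (mod 11)
5^2 = (5^1)^2 ≡ 5^2 = 25 ≡ 3 (mod 11)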